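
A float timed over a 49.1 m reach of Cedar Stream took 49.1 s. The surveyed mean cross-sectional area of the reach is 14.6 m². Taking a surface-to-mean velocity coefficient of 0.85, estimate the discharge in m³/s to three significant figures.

12.4 m³/s

v_surface = L / t̄ = 49.1 / 49.1 = 1.000 m/s
v_mean = 0.85 × 1.000 = 0.8500 m/s
Q = A × v_mean = 14.6 × 0.8500 = 12.41 m³/s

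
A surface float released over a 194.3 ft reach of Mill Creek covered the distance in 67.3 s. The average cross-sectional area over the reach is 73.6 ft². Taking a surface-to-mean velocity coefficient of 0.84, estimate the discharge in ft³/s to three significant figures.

178 ft³/s

v_surface = L / t̄ = 194.3 / 67.3 = 2.887 ft/s
v_mean = 0.84 × 2.887 = 2.425 ft/s
Q = A × v_mean = 73.6 × 2.425 = 178.5 ft³/s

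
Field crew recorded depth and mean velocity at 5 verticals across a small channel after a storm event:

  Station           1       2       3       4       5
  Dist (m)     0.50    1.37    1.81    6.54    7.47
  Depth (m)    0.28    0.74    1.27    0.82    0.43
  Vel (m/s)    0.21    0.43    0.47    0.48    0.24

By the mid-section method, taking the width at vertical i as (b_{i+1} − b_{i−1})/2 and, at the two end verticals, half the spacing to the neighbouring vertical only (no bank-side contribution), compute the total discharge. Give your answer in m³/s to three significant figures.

2.94 m³/s

w_1 = (1.37 − 0.50)/2 = 0.435 m; q_1 = 0.21 × 0.28 × 0.435 = 0.02558 m³/s
w_2 = (1.81 − 0.50)/2 = 0.655 m; q_2 = 0.43 × 0.74 × 0.655 = 0.2084 m³/s
w_3 = (6.54 − 1.37)/2 = 2.585 m; q_3 = 0.47 × 1.27 × 2.585 = 1.543 m³/s
w_4 = (7.47 − 1.81)/2 = 2.83 m; q_4 = 0.48 × 0.82 × 2.83 = 1.114 m³/s
w_5 = (7.47 − 6.54)/2 = 0.465 m; q_5 = 0.24 × 0.43 × 0.465 = 0.04799 m³/s
Q = Σ qᵢ = 2.939 m³/s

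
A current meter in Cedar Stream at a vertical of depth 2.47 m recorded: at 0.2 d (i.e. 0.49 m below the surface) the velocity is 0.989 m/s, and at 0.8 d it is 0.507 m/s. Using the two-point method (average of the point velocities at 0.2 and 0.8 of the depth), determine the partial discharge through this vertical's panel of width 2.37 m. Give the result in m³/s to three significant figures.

v̄ = (0.989 + 0.507) / 2 = 0.7480 m/s
q = v̄ × d × w = 0.7480 × 2.47 × 2.37 = 4.379 m³/s

4.38 m³/s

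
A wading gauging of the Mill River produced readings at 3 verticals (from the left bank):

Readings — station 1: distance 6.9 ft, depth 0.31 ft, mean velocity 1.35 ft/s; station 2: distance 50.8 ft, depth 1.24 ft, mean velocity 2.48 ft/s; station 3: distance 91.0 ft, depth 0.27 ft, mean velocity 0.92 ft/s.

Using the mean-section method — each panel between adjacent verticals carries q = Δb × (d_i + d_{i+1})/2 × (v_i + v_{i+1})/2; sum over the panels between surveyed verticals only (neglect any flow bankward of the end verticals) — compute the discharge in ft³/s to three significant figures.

Panel 1-2: Δb = 43.9 ft, d̄ = (0.31+1.24)/2 = 0.775, v̄ = (1.35+2.48)/2 = 1.915 → q = 43.9×0.775×1.915 = 65.15 ft³/s
Panel 2-3: Δb = 40.2 ft, d̄ = (1.24+0.27)/2 = 0.755, v̄ = (2.48+0.92)/2 = 1.7 → q = 40.2×0.755×1.7 = 51.60 ft³/s
Q = Σ q = 116.7 ft³/s

117 ft³/s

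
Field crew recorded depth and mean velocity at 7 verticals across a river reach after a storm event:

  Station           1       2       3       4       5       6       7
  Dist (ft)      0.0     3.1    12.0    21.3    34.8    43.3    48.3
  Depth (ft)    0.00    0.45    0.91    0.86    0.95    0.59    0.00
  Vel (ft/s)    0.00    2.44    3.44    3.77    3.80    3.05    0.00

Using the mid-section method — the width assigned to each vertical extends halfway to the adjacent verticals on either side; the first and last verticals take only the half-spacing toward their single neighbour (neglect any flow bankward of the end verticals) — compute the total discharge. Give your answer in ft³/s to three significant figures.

124 ft³/s

w_2 = (12.0 − 0.0)/2 = 6 ft; q_2 = 2.44 × 0.45 × 6 = 6.588 ft³/s
w_3 = (21.3 − 3.1)/2 = 9.1 ft; q_3 = 3.44 × 0.91 × 9.1 = 28.49 ft³/s
w_4 = (34.8 − 12.0)/2 = 11.4 ft; q_4 = 3.77 × 0.86 × 11.4 = 36.96 ft³/s
w_5 = (43.3 − 21.3)/2 = 11 ft; q_5 = 3.80 × 0.95 × 11 = 39.71 ft³/s
w_6 = (48.3 − 34.8)/2 = 6.75 ft; q_6 = 3.05 × 0.59 × 6.75 = 12.15 ft³/s
Stations 1, 7 contribute zero (depth or velocity is 0).
Q = Σ qᵢ = 123.9 ft³/s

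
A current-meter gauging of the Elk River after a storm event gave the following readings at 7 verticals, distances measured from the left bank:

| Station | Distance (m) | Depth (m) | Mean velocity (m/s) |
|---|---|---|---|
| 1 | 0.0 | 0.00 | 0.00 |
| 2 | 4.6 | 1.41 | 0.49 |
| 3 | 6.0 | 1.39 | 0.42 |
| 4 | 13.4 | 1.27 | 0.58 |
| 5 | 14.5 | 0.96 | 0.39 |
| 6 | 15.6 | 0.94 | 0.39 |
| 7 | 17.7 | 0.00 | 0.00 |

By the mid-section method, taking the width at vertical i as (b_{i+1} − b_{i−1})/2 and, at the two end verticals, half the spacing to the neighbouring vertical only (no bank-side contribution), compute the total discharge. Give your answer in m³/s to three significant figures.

w_2 = (6.0 − 0.0)/2 = 3 m; q_2 = 0.49 × 1.41 × 3 = 2.073 m³/s
w_3 = (13.4 − 4.6)/2 = 4.4 m; q_3 = 0.42 × 1.39 × 4.4 = 2.569 m³/s
w_4 = (14.5 − 6.0)/2 = 4.25 m; q_4 = 0.58 × 1.27 × 4.25 = 3.131 m³/s
w_5 = (15.6 − 13.4)/2 = 1.1 m; q_5 = 0.39 × 0.96 × 1.1 = 0.4118 m³/s
w_6 = (17.7 − 14.5)/2 = 1.6 m; q_6 = 0.39 × 0.94 × 1.6 = 0.5866 m³/s
Stations 1, 7 contribute zero (depth or velocity is 0).
Q = Σ qᵢ = 8.770 m³/s

8.77 m³/s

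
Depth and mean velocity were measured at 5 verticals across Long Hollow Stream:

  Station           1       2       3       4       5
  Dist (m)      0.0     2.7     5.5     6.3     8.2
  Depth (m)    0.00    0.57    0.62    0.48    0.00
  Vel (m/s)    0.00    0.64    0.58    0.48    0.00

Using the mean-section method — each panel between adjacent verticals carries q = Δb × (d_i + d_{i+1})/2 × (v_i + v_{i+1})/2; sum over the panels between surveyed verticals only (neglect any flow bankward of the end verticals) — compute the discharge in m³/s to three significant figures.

Panel 1-2: Δb = 2.7 m, d̄ = (0.00+0.57)/2 = 0.285, v̄ = (0.00+0.64)/2 = 0.32 → q = 2.7×0.285×0.32 = 0.2462 m³/s
Panel 2-3: Δb = 2.8 m, d̄ = (0.57+0.62)/2 = 0.595, v̄ = (0.64+0.58)/2 = 0.61 → q = 2.8×0.595×0.61 = 1.016 m³/s
Panel 3-4: Δb = 0.8 m, d̄ = (0.62+0.48)/2 = 0.55, v̄ = (0.58+0.48)/2 = 0.53 → q = 0.8×0.55×0.53 = 0.2332 m³/s
Panel 4-5: Δb = 1.9 m, d̄ = (0.48+0.00)/2 = 0.24, v̄ = (0.48+0.00)/2 = 0.24 → q = 1.9×0.24×0.24 = 0.1094 m³/s
Q = Σ q = 1.605 m³/s

1.61 m³/s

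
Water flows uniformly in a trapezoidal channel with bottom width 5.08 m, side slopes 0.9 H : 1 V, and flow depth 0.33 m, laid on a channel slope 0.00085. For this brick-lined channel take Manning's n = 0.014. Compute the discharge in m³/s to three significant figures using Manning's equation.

A = (b + z·y)·y = (5.08 + 0.9×0.33)×0.33 = 1.774 m²
P = b + 2y√(1+z²) = 5.08 + 2×0.33×√(1+0.9²) = 5.968 m
R = A/P = 1.774/5.968 = 0.2973 m
Q = (1/n)·A·R^(2/3)·S^(1/2) = (1/0.014) × 1.774 × 0.2973^(2/3) × 0.00085^(1/2) = 1.646 m³/s

1.65 m³/s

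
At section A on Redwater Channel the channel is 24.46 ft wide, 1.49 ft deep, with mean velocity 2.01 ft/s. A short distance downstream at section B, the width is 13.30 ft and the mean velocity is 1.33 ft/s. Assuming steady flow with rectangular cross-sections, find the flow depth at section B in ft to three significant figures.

4.14 ft

Q = A₁V₁ = (24.46×1.49) × 2.01 = 73.26 ft³/s
d₂ = Q/(b₂ V₂) = 73.26/(13.30×1.33) = 4.141 ft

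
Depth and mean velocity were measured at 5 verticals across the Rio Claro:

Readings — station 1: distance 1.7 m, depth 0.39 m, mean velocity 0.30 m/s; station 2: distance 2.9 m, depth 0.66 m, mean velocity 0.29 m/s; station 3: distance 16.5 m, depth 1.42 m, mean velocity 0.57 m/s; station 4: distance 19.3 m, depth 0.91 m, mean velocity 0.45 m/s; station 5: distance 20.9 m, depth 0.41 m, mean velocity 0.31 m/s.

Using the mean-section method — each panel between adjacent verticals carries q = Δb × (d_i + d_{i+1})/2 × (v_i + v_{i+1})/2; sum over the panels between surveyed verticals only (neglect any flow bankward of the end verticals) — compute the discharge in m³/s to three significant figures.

Panel 1-2: Δb = 1.2 m, d̄ = (0.39+0.66)/2 = 0.525, v̄ = (0.30+0.29)/2 = 0.295 → q = 1.2×0.525×0.295 = 0.1859 m³/s
Panel 2-3: Δb = 13.6 m, d̄ = (0.66+1.42)/2 = 1.04, v̄ = (0.29+0.57)/2 = 0.43 → q = 13.6×1.04×0.43 = 6.082 m³/s
Panel 3-4: Δb = 2.8 m, d̄ = (1.42+0.91)/2 = 1.165, v̄ = (0.57+0.45)/2 = 0.51 → q = 2.8×1.165×0.51 = 1.664 m³/s
Panel 4-5: Δb = 1.6 m, d̄ = (0.91+0.41)/2 = 0.66, v̄ = (0.45+0.31)/2 = 0.38 → q = 1.6×0.66×0.38 = 0.4013 m³/s
Q = Σ q = 8.333 m³/s

8.33 m³/s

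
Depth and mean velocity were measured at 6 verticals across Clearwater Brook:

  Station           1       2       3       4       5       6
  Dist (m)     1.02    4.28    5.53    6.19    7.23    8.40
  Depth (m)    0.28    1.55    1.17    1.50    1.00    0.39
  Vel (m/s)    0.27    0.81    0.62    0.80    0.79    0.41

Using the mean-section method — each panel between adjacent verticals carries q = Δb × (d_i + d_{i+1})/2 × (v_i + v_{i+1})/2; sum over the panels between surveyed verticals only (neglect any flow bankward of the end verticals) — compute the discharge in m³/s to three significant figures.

4.97 m³/s

Panel 1-2: Δb = 3.26 m, d̄ = (0.28+1.55)/2 = 0.915, v̄ = (0.27+0.81)/2 = 0.54 → q = 3.26×0.915×0.54 = 1.611 m³/s
Panel 2-3: Δb = 1.25 m, d̄ = (1.55+1.17)/2 = 1.36, v̄ = (0.81+0.62)/2 = 0.715 → q = 1.25×1.36×0.715 = 1.216 m³/s
Panel 3-4: Δb = 0.66 m, d̄ = (1.17+1.50)/2 = 1.335, v̄ = (0.62+0.80)/2 = 0.71 → q = 0.66×1.335×0.71 = 0.6256 m³/s
Panel 4-5: Δb = 1.04 m, d̄ = (1.50+1.00)/2 = 1.25, v̄ = (0.80+0.79)/2 = 0.795 → q = 1.04×1.25×0.795 = 1.034 m³/s
Panel 5-6: Δb = 1.17 m, d̄ = (1.00+0.39)/2 = 0.695, v̄ = (0.79+0.41)/2 = 0.6 → q = 1.17×0.695×0.6 = 0.4879 m³/s
Q = Σ q = 4.973 m³/s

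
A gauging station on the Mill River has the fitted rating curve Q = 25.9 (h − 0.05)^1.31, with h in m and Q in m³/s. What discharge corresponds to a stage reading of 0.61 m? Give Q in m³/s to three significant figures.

Q = 25.9 × (0.61 − 0.05)^1.31 = 25.9 × 0.56^1.31 = 12.12 m³/s

12.1 m³/s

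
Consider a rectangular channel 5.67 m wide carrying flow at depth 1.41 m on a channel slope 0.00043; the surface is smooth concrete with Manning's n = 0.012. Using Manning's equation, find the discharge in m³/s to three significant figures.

A = b·y = 5.67 × 1.41 = 7.995 m²
P = b + 2y = 5.67 + 2×1.41 = 8.490 m
R = A/P = 7.995/8.490 = 0.9417 m
Q = (1/n)·A·R^(2/3)·S^(1/2) = (1/0.012) × 7.995 × 0.9417^(2/3) × 0.00043^(1/2) = 13.27 m³/s

13.3 m³/s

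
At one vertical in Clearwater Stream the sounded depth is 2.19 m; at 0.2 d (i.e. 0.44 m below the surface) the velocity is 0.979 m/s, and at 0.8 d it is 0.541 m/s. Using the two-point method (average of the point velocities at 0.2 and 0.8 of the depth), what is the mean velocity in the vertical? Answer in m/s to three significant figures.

v̄ = (0.979 + 0.541) / 2 = 0.7600 m/s

0.760 m/s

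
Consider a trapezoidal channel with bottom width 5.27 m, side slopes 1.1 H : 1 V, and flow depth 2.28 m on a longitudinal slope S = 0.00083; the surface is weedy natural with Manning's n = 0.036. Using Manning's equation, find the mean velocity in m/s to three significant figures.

1.04 m/s

A = (b + z·y)·y = (5.27 + 1.1×2.28)×2.28 = 17.73 m²
P = b + 2y√(1+z²) = 5.27 + 2×2.28×√(1+1.1²) = 12.05 m
R = A/P = 17.73/12.05 = 1.472 m
Q = (1/n)·A·R^(2/3)·S^(1/2) = (1/0.036) × 17.73 × 1.472^(2/3) × 0.00083^(1/2) = 18.36 m³/s
V = Q/A = 18.36/17.73 = 1.035 m/s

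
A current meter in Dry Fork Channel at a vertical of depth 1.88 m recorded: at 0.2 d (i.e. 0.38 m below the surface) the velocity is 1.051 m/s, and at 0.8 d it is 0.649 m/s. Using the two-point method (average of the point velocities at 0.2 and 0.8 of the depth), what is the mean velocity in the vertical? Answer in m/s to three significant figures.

v̄ = (1.051 + 0.649) / 2 = 0.8500 m/s

0.850 m/s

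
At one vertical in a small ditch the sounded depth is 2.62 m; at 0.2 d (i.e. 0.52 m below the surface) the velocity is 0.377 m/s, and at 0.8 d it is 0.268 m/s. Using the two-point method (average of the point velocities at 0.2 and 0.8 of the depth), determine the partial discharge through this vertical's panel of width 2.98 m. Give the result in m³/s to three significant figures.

v̄ = (0.377 + 0.268) / 2 = 0.3225 m/s
q = v̄ × d × w = 0.3225 × 2.62 × 2.98 = 2.518 m³/s

2.52 m³/s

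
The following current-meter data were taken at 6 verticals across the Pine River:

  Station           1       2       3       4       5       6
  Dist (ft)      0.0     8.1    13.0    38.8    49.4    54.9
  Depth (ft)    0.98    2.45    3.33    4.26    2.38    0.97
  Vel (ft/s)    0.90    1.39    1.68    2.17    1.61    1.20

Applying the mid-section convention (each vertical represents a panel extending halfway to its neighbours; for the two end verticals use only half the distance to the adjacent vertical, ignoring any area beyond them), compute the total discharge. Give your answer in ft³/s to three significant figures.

314 ft³/s

w_1 = (8.1 − 0.0)/2 = 4.05 ft; q_1 = 0.90 × 0.98 × 4.05 = 3.572 ft³/s
w_2 = (13.0 − 0.0)/2 = 6.5 ft; q_2 = 1.39 × 2.45 × 6.5 = 22.14 ft³/s
w_3 = (38.8 − 8.1)/2 = 15.35 ft; q_3 = 1.68 × 3.33 × 15.35 = 85.87 ft³/s
w_4 = (49.4 − 13.0)/2 = 18.2 ft; q_4 = 2.17 × 4.26 × 18.2 = 168.2 ft³/s
w_5 = (54.9 − 38.8)/2 = 8.05 ft; q_5 = 1.61 × 2.38 × 8.05 = 30.85 ft³/s
w_6 = (54.9 − 49.4)/2 = 2.75 ft; q_6 = 1.20 × 0.97 × 2.75 = 3.201 ft³/s
Q = Σ qᵢ = 313.9 ft³/s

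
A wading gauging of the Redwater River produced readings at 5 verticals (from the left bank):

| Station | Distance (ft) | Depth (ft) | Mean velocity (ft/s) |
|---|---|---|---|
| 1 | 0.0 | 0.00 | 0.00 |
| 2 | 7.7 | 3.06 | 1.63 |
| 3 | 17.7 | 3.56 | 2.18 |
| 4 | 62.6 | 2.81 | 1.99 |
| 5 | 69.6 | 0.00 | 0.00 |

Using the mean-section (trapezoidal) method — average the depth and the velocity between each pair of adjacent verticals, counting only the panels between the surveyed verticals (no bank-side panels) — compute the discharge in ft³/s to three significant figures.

Panel 1-2: Δb = 7.7 ft, d̄ = (0.00+3.06)/2 = 1.53, v̄ = (0.00+1.63)/2 = 0.815 → q = 7.7×1.53×0.815 = 9.602 ft³/s
Panel 2-3: Δb = 10 ft, d̄ = (3.06+3.56)/2 = 3.31, v̄ = (1.63+2.18)/2 = 1.905 → q = 10×3.31×1.905 = 63.06 ft³/s
Panel 3-4: Δb = 44.9 ft, d̄ = (3.56+2.81)/2 = 3.185, v̄ = (2.18+1.99)/2 = 2.085 → q = 44.9×3.185×2.085 = 298.2 ft³/s
Panel 4-5: Δb = 7 ft, d̄ = (2.81+0.00)/2 = 1.405, v̄ = (1.99+0.00)/2 = 0.995 → q = 7×1.405×0.995 = 9.786 ft³/s
Q = Σ q = 380.6 ft³/s

381 ft³/s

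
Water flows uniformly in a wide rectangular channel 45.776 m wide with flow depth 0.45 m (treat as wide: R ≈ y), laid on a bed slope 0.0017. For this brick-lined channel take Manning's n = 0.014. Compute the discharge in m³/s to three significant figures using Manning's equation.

A = b·y = 45.776 × 0.45 = 20.60 m²
Wide channel: R ≈ y = 0.45 m
Q = (1/n)·A·R^(2/3)·S^(1/2) = (1/0.014) × 20.60 × 0.4500^(2/3) × 0.0017^(1/2) = 35.63 m³/s

35.6 m³/s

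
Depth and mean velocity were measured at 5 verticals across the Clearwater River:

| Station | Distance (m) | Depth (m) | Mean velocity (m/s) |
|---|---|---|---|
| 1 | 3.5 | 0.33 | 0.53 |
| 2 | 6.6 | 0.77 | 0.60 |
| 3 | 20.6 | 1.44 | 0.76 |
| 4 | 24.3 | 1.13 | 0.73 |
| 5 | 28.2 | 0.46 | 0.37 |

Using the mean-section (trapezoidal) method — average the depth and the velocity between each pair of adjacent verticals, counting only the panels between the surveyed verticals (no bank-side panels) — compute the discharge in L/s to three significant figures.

16700 L/s

Panel 1-2: Δb = 3.1 m, d̄ = (0.33+0.77)/2 = 0.55, v̄ = (0.53+0.60)/2 = 0.565 → q = 3.1×0.55×0.565 = 0.9633 m³/s
Panel 2-3: Δb = 14 m, d̄ = (0.77+1.44)/2 = 1.105, v̄ = (0.60+0.76)/2 = 0.68 → q = 14×1.105×0.68 = 10.52 m³/s
Panel 3-4: Δb = 3.7 m, d̄ = (1.44+1.13)/2 = 1.285, v̄ = (0.76+0.73)/2 = 0.745 → q = 3.7×1.285×0.745 = 3.542 m³/s
Panel 4-5: Δb = 3.9 m, d̄ = (1.13+0.46)/2 = 0.795, v̄ = (0.73+0.37)/2 = 0.55 → q = 3.9×0.795×0.55 = 1.705 m³/s
Q = Σ q = 16.73 m³/s
= 16.73 × 1000 = 16730 L/s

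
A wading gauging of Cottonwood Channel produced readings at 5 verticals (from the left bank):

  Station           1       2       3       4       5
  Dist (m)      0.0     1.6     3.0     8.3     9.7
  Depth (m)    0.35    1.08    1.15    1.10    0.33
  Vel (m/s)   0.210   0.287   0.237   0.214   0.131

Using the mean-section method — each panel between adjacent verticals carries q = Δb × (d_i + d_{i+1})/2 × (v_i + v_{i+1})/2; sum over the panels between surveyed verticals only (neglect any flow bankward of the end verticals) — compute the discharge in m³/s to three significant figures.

Panel 1-2: Δb = 1.6 m, d̄ = (0.35+1.08)/2 = 0.715, v̄ = (0.210+0.287)/2 = 0.2485 → q = 1.6×0.715×0.2485 = 0.2843 m³/s
Panel 2-3: Δb = 1.4 m, d̄ = (1.08+1.15)/2 = 1.115, v̄ = (0.287+0.237)/2 = 0.262 → q = 1.4×1.115×0.262 = 0.4090 m³/s
Panel 3-4: Δb = 5.3 m, d̄ = (1.15+1.10)/2 = 1.125, v̄ = (0.237+0.214)/2 = 0.2255 → q = 5.3×1.125×0.2255 = 1.345 m³/s
Panel 4-5: Δb = 1.4 m, d̄ = (1.10+0.33)/2 = 0.715, v̄ = (0.214+0.131)/2 = 0.1725 → q = 1.4×0.715×0.1725 = 0.1727 m³/s
Q = Σ q = 2.210 m³/s

2.21 m³/s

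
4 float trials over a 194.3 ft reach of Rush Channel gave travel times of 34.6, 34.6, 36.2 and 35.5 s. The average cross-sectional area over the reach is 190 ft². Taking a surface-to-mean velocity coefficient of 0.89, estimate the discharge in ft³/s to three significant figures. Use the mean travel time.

t̄ = (34.6 + 34.6 + 36.2 + 35.5) / 4 = 35.225 s
v_surface = L / t̄ = 194.3 / 35.225 = 5.516 ft/s
v_mean = 0.89 × 5.516 = 4.909 ft/s
Q = A × v_mean = 190 × 4.909 = 932.8 ft³/s

933 ft³/s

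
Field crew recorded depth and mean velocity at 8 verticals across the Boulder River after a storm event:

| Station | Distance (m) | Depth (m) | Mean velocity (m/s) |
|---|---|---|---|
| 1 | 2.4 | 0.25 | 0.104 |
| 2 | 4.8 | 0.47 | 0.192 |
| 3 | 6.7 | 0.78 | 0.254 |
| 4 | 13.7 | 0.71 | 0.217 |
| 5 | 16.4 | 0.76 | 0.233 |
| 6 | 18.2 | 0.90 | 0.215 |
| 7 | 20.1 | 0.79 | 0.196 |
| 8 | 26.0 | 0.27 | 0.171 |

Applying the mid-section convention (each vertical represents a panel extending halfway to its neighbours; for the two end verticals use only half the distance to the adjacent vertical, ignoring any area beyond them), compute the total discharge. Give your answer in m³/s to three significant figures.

3.35 m³/s

w_1 = (4.8 − 2.4)/2 = 1.2 m; q_1 = 0.104 × 0.25 × 1.2 = 0.03120 m³/s
w_2 = (6.7 − 2.4)/2 = 2.15 m; q_2 = 0.192 × 0.47 × 2.15 = 0.1940 m³/s
w_3 = (13.7 − 4.8)/2 = 4.45 m; q_3 = 0.254 × 0.78 × 4.45 = 0.8816 m³/s
w_4 = (16.4 − 6.7)/2 = 4.85 m; q_4 = 0.217 × 0.71 × 4.85 = 0.7472 m³/s
w_5 = (18.2 − 13.7)/2 = 2.25 m; q_5 = 0.233 × 0.76 × 2.25 = 0.3984 m³/s
w_6 = (20.1 − 16.4)/2 = 1.85 m; q_6 = 0.215 × 0.90 × 1.85 = 0.3580 m³/s
w_7 = (26.0 − 18.2)/2 = 3.9 m; q_7 = 0.196 × 0.79 × 3.9 = 0.6039 m³/s
w_8 = (26.0 − 20.1)/2 = 2.95 m; q_8 = 0.171 × 0.27 × 2.95 = 0.1362 m³/s
Q = Σ qᵢ = 3.351 m³/s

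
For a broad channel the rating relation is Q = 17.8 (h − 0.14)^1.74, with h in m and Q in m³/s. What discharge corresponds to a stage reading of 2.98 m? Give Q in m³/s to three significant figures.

Q = 17.8 × (2.98 − 0.14)^1.74 = 17.8 × 2.84^1.74 = 109.4 m³/s

109 m³/s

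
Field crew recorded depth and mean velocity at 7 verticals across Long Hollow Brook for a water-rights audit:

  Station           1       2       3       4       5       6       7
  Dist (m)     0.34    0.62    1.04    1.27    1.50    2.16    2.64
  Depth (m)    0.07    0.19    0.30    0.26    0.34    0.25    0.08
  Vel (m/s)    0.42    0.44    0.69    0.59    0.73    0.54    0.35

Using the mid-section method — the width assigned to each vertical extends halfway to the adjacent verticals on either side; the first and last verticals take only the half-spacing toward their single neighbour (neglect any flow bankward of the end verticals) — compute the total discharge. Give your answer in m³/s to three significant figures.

w_1 = (0.62 − 0.34)/2 = 0.14 m; q_1 = 0.42 × 0.07 × 0.14 = 0.004116 m³/s
w_2 = (1.04 − 0.34)/2 = 0.35 m; q_2 = 0.44 × 0.19 × 0.35 = 0.02926 m³/s
w_3 = (1.27 − 0.62)/2 = 0.325 m; q_3 = 0.69 × 0.30 × 0.325 = 0.06728 m³/s
w_4 = (1.50 − 1.04)/2 = 0.23 m; q_4 = 0.59 × 0.26 × 0.23 = 0.03528 m³/s
w_5 = (2.16 − 1.27)/2 = 0.445 m; q_5 = 0.73 × 0.34 × 0.445 = 0.1104 m³/s
w_6 = (2.64 − 1.50)/2 = 0.57 m; q_6 = 0.54 × 0.25 × 0.57 = 0.07695 m³/s
w_7 = (2.64 − 2.16)/2 = 0.24 m; q_7 = 0.35 × 0.08 × 0.24 = 0.006720 m³/s
Q = Σ qᵢ = 0.3301 m³/s

0.330 m³/s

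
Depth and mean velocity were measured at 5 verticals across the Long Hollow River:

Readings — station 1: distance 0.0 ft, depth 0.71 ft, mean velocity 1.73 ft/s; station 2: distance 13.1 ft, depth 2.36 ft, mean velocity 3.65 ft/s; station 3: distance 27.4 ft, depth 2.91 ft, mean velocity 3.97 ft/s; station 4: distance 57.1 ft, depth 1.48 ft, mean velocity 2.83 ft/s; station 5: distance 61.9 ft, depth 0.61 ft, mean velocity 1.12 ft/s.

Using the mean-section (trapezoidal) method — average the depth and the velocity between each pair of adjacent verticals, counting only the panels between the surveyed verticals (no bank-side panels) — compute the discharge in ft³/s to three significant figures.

Panel 1-2: Δb = 13.1 ft, d̄ = (0.71+2.36)/2 = 1.535, v̄ = (1.73+3.65)/2 = 2.69 → q = 13.1×1.535×2.69 = 54.09 ft³/s
Panel 2-3: Δb = 14.3 ft, d̄ = (2.36+2.91)/2 = 2.635, v̄ = (3.65+3.97)/2 = 3.81 → q = 14.3×2.635×3.81 = 143.6 ft³/s
Panel 3-4: Δb = 29.7 ft, d̄ = (2.91+1.48)/2 = 2.195, v̄ = (3.97+2.83)/2 = 3.4 → q = 29.7×2.195×3.4 = 221.7 ft³/s
Panel 4-5: Δb = 4.8 ft, d̄ = (1.48+0.61)/2 = 1.045, v̄ = (2.83+1.12)/2 = 1.975 → q = 4.8×1.045×1.975 = 9.907 ft³/s
Q = Σ q = 429.2 ft³/s

429 ft³/s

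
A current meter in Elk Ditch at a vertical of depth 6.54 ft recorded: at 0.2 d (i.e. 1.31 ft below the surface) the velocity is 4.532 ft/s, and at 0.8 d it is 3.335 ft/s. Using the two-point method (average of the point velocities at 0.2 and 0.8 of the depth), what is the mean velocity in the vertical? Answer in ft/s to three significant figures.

3.93 ft/s

v̄ = (4.532 + 3.335) / 2 = 3.934 ft/s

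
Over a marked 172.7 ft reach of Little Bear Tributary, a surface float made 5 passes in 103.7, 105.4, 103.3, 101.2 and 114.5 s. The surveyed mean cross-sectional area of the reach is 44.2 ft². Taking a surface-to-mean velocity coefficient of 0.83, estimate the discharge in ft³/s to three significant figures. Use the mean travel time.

t̄ = (103.7 + 105.4 + 103.3 + 101.2 + 114.5) / 5 = 105.62 s
v_surface = L / t̄ = 172.7 / 105.62 = 1.635 ft/s
v_mean = 0.83 × 1.635 = 1.357 ft/s
Q = A × v_mean = 44.2 × 1.357 = 59.99 ft³/s

60.0 ft³/s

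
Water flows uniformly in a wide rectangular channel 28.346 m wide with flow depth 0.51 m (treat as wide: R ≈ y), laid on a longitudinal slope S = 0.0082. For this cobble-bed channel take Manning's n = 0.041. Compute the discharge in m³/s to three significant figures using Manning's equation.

A = b·y = 28.346 × 0.51 = 14.46 m²
Wide channel: R ≈ y = 0.51 m
Q = (1/n)·A·R^(2/3)·S^(1/2) = (1/0.041) × 14.46 × 0.5100^(2/3) × 0.0082^(1/2) = 20.38 m³/s

20.4 m³/s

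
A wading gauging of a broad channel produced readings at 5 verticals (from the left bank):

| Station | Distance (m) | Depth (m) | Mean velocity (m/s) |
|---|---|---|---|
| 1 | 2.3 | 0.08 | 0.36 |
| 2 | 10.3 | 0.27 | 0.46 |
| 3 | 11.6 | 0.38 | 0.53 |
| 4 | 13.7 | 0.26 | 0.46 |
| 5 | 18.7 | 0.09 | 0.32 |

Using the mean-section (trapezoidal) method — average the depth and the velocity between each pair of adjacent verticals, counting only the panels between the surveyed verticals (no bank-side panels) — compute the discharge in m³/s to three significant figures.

1.46 m³/s

Panel 1-2: Δb = 8 m, d̄ = (0.08+0.27)/2 = 0.175, v̄ = (0.36+0.46)/2 = 0.41 → q = 8×0.175×0.41 = 0.5740 m³/s
Panel 2-3: Δb = 1.3 m, d̄ = (0.27+0.38)/2 = 0.325, v̄ = (0.46+0.53)/2 = 0.495 → q = 1.3×0.325×0.495 = 0.2091 m³/s
Panel 3-4: Δb = 2.1 m, d̄ = (0.38+0.26)/2 = 0.32, v̄ = (0.53+0.46)/2 = 0.495 → q = 2.1×0.32×0.495 = 0.3326 m³/s
Panel 4-5: Δb = 5 m, d̄ = (0.26+0.09)/2 = 0.175, v̄ = (0.46+0.32)/2 = 0.39 → q = 5×0.175×0.39 = 0.3413 m³/s
Q = Σ q = 1.457 m³/s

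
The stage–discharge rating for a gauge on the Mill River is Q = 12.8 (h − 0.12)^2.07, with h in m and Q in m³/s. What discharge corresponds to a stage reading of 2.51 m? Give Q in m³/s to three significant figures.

Q = 12.8 × (2.51 − 0.12)^2.07 = 12.8 × 2.39^2.07 = 77.71 m³/s

77.7 m³/s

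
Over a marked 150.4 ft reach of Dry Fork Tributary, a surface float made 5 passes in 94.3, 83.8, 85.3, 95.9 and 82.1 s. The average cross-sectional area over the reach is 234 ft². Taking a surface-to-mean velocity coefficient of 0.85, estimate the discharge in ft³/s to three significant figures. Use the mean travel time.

339 ft³/s

t̄ = (94.3 + 83.8 + 85.3 + 95.9 + 82.1) / 5 = 88.28 s
v_surface = L / t̄ = 150.4 / 88.28 = 1.704 ft/s
v_mean = 0.85 × 1.704 = 1.448 ft/s
Q = A × v_mean = 234 × 1.448 = 338.9 ft³/s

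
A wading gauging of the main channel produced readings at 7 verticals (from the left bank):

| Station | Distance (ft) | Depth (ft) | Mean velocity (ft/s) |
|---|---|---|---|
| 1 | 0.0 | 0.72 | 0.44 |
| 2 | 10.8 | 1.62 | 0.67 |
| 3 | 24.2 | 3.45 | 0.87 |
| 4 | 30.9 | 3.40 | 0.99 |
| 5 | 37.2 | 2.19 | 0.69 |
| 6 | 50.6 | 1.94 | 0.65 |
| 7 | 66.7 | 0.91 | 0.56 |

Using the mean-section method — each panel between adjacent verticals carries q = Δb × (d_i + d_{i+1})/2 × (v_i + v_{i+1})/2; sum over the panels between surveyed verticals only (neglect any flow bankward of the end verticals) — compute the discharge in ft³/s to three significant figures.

102 ft³/s

Panel 1-2: Δb = 10.8 ft, d̄ = (0.72+1.62)/2 = 1.17, v̄ = (0.44+0.67)/2 = 0.555 → q = 10.8×1.17×0.555 = 7.013 ft³/s
Panel 2-3: Δb = 13.4 ft, d̄ = (1.62+3.45)/2 = 2.535, v̄ = (0.67+0.87)/2 = 0.77 → q = 13.4×2.535×0.77 = 26.16 ft³/s
Panel 3-4: Δb = 6.7 ft, d̄ = (3.45+3.40)/2 = 3.425, v̄ = (0.87+0.99)/2 = 0.93 → q = 6.7×3.425×0.93 = 21.34 ft³/s
Panel 4-5: Δb = 6.3 ft, d̄ = (3.40+2.19)/2 = 2.795, v̄ = (0.99+0.69)/2 = 0.84 → q = 6.3×2.795×0.84 = 14.79 ft³/s
Panel 5-6: Δb = 13.4 ft, d̄ = (2.19+1.94)/2 = 2.065, v̄ = (0.69+0.65)/2 = 0.67 → q = 13.4×2.065×0.67 = 18.54 ft³/s
Panel 6-7: Δb = 16.1 ft, d̄ = (1.94+0.91)/2 = 1.425, v̄ = (0.65+0.56)/2 = 0.605 → q = 16.1×1.425×0.605 = 13.88 ft³/s
Q = Σ q = 101.7 ft³/s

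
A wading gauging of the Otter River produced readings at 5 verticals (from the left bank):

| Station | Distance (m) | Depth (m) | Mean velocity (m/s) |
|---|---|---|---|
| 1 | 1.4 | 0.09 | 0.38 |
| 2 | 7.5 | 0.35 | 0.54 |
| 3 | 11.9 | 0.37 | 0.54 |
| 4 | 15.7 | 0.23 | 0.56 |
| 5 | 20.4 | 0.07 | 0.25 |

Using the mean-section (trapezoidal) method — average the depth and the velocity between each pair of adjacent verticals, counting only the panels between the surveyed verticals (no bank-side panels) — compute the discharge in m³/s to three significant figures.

2.39 m³/s

Panel 1-2: Δb = 6.1 m, d̄ = (0.09+0.35)/2 = 0.22, v̄ = (0.38+0.54)/2 = 0.46 → q = 6.1×0.22×0.46 = 0.6173 m³/s
Panel 2-3: Δb = 4.4 m, d̄ = (0.35+0.37)/2 = 0.36, v̄ = (0.54+0.54)/2 = 0.54 → q = 4.4×0.36×0.54 = 0.8554 m³/s
Panel 3-4: Δb = 3.8 m, d̄ = (0.37+0.23)/2 = 0.3, v̄ = (0.54+0.56)/2 = 0.55 → q = 3.8×0.3×0.55 = 0.6270 m³/s
Panel 4-5: Δb = 4.7 m, d̄ = (0.23+0.07)/2 = 0.15, v̄ = (0.56+0.25)/2 = 0.405 → q = 4.7×0.15×0.405 = 0.2855 m³/s
Q = Σ q = 2.385 m³/s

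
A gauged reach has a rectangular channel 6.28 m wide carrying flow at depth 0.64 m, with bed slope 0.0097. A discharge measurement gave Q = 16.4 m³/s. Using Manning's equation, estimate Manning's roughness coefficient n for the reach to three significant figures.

A = b·y = 6.28 × 0.64 = 4.019 m²
P = b + 2y = 6.28 + 2×0.64 = 7.560 m
R = A/P = 4.019/7.560 = 0.5316 m
n = (1/Q)·A·R^(2/3)·S^(1/2) = (1/16.4) × 4.019 × 0.6563 × 0.09849 = 0.01584

0.0158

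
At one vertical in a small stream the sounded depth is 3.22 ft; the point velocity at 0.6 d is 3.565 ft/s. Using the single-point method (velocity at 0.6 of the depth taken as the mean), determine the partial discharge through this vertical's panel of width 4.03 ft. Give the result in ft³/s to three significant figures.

v̄ = v₀.₆ = 3.565 ft/s
q = v̄ × d × w = 3.565 × 3.22 × 4.03 = 46.26 ft³/s

46.3 ft³/s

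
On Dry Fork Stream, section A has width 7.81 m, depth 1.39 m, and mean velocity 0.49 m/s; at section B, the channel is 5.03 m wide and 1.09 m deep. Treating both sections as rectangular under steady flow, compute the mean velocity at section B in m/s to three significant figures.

Q = A₁V₁ = (7.81×1.39) × 0.49 = 5.319 m³/s
A₂ = 5.03 × 1.09 = 5.483 m²
V₂ = Q/A₂ = 5.319/5.483 = 0.9702 m/s

0.970 m/s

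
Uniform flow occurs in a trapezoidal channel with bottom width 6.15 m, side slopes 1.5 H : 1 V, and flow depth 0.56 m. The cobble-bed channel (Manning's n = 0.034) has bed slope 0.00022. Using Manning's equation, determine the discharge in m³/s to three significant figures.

A = (b + z·y)·y = (6.15 + 1.5×0.56)×0.56 = 3.914 m²
P = b + 2y√(1+z²) = 6.15 + 2×0.56×√(1+1.5²) = 8.169 m
R = A/P = 3.914/8.169 = 0.4792 m
Q = (1/n)·A·R^(2/3)·S^(1/2) = (1/0.034) × 3.914 × 0.4792^(2/3) × 0.00022^(1/2) = 1.046 m³/s

1.05 m³/s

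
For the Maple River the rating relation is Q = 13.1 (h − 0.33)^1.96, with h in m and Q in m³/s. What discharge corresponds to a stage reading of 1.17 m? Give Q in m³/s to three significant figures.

Q = 13.1 × (1.17 − 0.33)^1.96 = 13.1 × 0.84^1.96 = 9.308 m³/s

9.31 m³/s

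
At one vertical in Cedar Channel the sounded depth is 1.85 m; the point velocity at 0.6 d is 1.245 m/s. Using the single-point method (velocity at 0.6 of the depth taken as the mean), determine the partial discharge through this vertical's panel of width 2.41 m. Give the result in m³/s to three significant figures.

5.55 m³/s

v̄ = v₀.₆ = 1.245 m/s
q = v̄ × d × w = 1.245 × 1.85 × 2.41 = 5.551 m³/s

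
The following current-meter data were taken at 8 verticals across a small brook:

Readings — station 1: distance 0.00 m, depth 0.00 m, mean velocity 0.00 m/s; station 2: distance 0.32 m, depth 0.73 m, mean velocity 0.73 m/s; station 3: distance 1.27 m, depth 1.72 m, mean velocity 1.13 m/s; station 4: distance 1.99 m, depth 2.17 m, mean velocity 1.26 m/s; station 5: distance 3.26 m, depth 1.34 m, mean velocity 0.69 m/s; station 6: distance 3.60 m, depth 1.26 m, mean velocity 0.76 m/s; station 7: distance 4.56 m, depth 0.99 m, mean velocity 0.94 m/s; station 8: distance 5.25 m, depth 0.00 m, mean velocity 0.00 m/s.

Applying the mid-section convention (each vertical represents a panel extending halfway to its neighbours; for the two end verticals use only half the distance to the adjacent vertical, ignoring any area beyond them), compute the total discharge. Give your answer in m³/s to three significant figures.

w_2 = (1.27 − 0.00)/2 = 0.635 m; q_2 = 0.73 × 0.73 × 0.635 = 0.3384 m³/s
w_3 = (1.99 − 0.32)/2 = 0.835 m; q_3 = 1.13 × 1.72 × 0.835 = 1.623 m³/s
w_4 = (3.26 − 1.27)/2 = 0.995 m; q_4 = 1.26 × 2.17 × 0.995 = 2.721 m³/s
w_5 = (3.60 − 1.99)/2 = 0.805 m; q_5 = 0.69 × 1.34 × 0.805 = 0.7443 m³/s
w_6 = (4.56 − 3.26)/2 = 0.65 m; q_6 = 0.76 × 1.26 × 0.65 = 0.6224 m³/s
w_7 = (5.25 − 3.60)/2 = 0.825 m; q_7 = 0.94 × 0.99 × 0.825 = 0.7677 m³/s
Stations 1, 8 contribute zero (depth or velocity is 0).
Q = Σ qᵢ = 6.816 m³/s

6.82 m³/s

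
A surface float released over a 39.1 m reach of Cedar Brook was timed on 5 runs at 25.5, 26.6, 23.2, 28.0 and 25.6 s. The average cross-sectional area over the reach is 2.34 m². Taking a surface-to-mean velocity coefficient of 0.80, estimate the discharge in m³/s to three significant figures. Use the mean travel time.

2.84 m³/s

t̄ = (25.5 + 26.6 + 23.2 + 28.0 + 25.6) / 5 = 25.78 s
v_surface = L / t̄ = 39.1 / 25.78 = 1.517 m/s
v_mean = 0.80 × 1.517 = 1.213 m/s
Q = A × v_mean = 2.34 × 1.213 = 2.839 m³/s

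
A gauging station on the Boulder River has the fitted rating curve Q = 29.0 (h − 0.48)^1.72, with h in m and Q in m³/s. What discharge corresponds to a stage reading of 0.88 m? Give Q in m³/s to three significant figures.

6.00 m³/s

Q = 29.0 × (0.88 − 0.48)^1.72 = 29.0 × 0.4^1.72 = 5.997 m³/s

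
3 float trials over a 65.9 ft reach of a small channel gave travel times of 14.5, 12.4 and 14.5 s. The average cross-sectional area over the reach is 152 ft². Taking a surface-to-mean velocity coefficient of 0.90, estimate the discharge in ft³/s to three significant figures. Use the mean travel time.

653 ft³/s

t̄ = (14.5 + 12.4 + 14.5) / 3 = 13.8 s
v_surface = L / t̄ = 65.9 / 13.8 = 4.775 ft/s
v_mean = 0.90 × 4.775 = 4.298 ft/s
Q = A × v_mean = 152 × 4.298 = 653.3 ft³/s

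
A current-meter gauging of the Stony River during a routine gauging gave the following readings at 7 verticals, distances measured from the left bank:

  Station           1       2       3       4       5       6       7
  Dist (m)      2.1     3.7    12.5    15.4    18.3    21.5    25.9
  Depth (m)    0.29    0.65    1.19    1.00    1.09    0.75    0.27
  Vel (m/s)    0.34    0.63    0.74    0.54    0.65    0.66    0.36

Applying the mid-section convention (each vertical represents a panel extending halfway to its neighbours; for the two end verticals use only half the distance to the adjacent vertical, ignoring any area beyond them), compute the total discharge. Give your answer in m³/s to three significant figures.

w_1 = (3.7 − 2.1)/2 = 0.8 m; q_1 = 0.34 × 0.29 × 0.8 = 0.07888 m³/s
w_2 = (12.5 − 2.1)/2 = 5.2 m; q_2 = 0.63 × 0.65 × 5.2 = 2.129 m³/s
w_3 = (15.4 − 3.7)/2 = 5.85 m; q_3 = 0.74 × 1.19 × 5.85 = 5.152 m³/s
w_4 = (18.3 − 12.5)/2 = 2.9 m; q_4 = 0.54 × 1.00 × 2.9 = 1.566 m³/s
w_5 = (21.5 − 15.4)/2 = 3.05 m; q_5 = 0.65 × 1.09 × 3.05 = 2.161 m³/s
w_6 = (25.9 − 18.3)/2 = 3.8 m; q_6 = 0.66 × 0.75 × 3.8 = 1.881 m³/s
w_7 = (25.9 − 21.5)/2 = 2.2 m; q_7 = 0.36 × 0.27 × 2.2 = 0.2138 m³/s
Q = Σ qᵢ = 13.18 m³/s

13.2 m³/s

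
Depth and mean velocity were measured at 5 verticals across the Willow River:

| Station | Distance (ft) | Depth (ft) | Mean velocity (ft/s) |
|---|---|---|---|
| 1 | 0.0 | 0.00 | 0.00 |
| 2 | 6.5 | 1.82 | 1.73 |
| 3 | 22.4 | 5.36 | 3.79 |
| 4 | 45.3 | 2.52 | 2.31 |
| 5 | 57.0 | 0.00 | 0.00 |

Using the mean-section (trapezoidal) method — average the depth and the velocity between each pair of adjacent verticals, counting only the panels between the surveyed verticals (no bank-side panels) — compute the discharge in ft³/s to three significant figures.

Panel 1-2: Δb = 6.5 ft, d̄ = (0.00+1.82)/2 = 0.91, v̄ = (0.00+1.73)/2 = 0.865 → q = 6.5×0.91×0.865 = 5.116 ft³/s
Panel 2-3: Δb = 15.9 ft, d̄ = (1.82+5.36)/2 = 3.59, v̄ = (1.73+3.79)/2 = 2.76 → q = 15.9×3.59×2.76 = 157.5 ft³/s
Panel 3-4: Δb = 22.9 ft, d̄ = (5.36+2.52)/2 = 3.94, v̄ = (3.79+2.31)/2 = 3.05 → q = 22.9×3.94×3.05 = 275.2 ft³/s
Panel 4-5: Δb = 11.7 ft, d̄ = (2.52+0.00)/2 = 1.26, v̄ = (2.31+0.00)/2 = 1.155 → q = 11.7×1.26×1.155 = 17.03 ft³/s
Q = Σ q = 454.9 ft³/s

455 ft³/s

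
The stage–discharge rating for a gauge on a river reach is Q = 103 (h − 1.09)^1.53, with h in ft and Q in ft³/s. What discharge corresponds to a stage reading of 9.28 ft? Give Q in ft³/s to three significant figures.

2570 ft³/s

Q = 103 × (9.28 − 1.09)^1.53 = 103 × 8.19^1.53 = 2571 ft³/s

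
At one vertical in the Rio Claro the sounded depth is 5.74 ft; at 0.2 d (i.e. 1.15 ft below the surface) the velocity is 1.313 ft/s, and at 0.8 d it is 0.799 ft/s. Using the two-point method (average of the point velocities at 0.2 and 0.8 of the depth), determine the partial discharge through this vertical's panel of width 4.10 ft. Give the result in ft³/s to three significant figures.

24.9 ft³/s

v̄ = (1.313 + 0.799) / 2 = 1.056 ft/s
q = v̄ × d × w = 1.056 × 5.74 × 4.10 = 24.85 ft³/s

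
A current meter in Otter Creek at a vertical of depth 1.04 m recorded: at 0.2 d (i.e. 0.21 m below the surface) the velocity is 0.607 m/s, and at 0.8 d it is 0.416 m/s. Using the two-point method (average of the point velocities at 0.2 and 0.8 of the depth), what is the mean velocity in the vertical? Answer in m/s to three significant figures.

v̄ = (0.607 + 0.416) / 2 = 0.5115 m/s

0.512 m/s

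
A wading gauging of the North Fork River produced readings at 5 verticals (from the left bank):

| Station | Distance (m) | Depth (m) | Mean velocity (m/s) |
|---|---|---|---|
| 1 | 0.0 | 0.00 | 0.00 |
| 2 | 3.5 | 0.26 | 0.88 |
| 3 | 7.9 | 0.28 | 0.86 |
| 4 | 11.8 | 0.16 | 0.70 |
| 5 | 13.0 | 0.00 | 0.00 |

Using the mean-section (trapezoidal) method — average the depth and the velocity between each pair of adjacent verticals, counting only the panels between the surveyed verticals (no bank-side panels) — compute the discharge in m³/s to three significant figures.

1.94 m³/s

Panel 1-2: Δb = 3.5 m, d̄ = (0.00+0.26)/2 = 0.13, v̄ = (0.00+0.88)/2 = 0.44 → q = 3.5×0.13×0.44 = 0.2002 m³/s
Panel 2-3: Δb = 4.4 m, d̄ = (0.26+0.28)/2 = 0.27, v̄ = (0.88+0.86)/2 = 0.87 → q = 4.4×0.27×0.87 = 1.034 m³/s
Panel 3-4: Δb = 3.9 m, d̄ = (0.28+0.16)/2 = 0.22, v̄ = (0.86+0.70)/2 = 0.78 → q = 3.9×0.22×0.78 = 0.6692 m³/s
Panel 4-5: Δb = 1.2 m, d̄ = (0.16+0.00)/2 = 0.08, v̄ = (0.70+0.00)/2 = 0.35 → q = 1.2×0.08×0.35 = 0.03360 m³/s
Q = Σ q = 1.937 m³/s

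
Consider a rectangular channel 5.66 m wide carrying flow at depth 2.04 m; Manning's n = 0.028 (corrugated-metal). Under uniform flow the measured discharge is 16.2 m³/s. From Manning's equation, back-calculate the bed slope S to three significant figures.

0.00123

A = b·y = 5.66 × 2.04 = 11.55 m²
P = b + 2y = 5.66 + 2×2.04 = 9.740 m
R = A/P = 11.55/9.740 = 1.185 m
S = (Q·n / (1·A·R^(2/3)))² = (16.2×0.028 / (1×11.55×1.120))² = 0.001230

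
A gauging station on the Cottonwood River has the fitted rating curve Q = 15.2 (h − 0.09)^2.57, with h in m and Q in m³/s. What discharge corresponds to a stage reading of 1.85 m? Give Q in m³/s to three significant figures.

65.0 m³/s

Q = 15.2 × (1.85 − 0.09)^2.57 = 15.2 × 1.76^2.57 = 64.98 m³/s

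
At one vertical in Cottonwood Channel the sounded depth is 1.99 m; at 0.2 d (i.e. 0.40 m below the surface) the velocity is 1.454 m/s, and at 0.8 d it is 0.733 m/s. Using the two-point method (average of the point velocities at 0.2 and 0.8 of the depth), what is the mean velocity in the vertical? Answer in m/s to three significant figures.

1.09 m/s

v̄ = (1.454 + 0.733) / 2 = 1.094 m/s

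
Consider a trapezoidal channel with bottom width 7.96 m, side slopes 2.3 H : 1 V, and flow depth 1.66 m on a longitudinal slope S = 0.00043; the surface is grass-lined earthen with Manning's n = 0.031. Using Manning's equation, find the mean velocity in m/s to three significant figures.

0.756 m/s

A = (b + z·y)·y = (7.96 + 2.3×1.66)×1.66 = 19.55 m²
P = b + 2y√(1+z²) = 7.96 + 2×1.66×√(1+2.3²) = 16.29 m
R = A/P = 19.55/16.29 = 1.200 m
Q = (1/n)·A·R^(2/3)·S^(1/2) = (1/0.031) × 19.55 × 1.200^(2/3) × 0.00043^(1/2) = 14.77 m³/s
V = Q/A = 14.77/19.55 = 0.7556 m/s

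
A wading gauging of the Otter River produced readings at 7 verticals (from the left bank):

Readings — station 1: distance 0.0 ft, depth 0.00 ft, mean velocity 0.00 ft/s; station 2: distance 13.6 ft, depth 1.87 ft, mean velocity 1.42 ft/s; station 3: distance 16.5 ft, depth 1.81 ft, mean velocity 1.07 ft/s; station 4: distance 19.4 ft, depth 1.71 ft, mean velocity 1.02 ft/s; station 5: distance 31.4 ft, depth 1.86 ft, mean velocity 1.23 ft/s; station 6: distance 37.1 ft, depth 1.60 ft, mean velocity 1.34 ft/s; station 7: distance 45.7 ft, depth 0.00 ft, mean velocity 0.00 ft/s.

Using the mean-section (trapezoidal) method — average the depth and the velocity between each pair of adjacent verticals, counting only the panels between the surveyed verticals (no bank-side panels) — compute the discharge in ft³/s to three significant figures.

Panel 1-2: Δb = 13.6 ft, d̄ = (0.00+1.87)/2 = 0.935, v̄ = (0.00+1.42)/2 = 0.71 → q = 13.6×0.935×0.71 = 9.028 ft³/s
Panel 2-3: Δb = 2.9 ft, d̄ = (1.87+1.81)/2 = 1.84, v̄ = (1.42+1.07)/2 = 1.245 → q = 2.9×1.84×1.245 = 6.643 ft³/s
Panel 3-4: Δb = 2.9 ft, d̄ = (1.81+1.71)/2 = 1.76, v̄ = (1.07+1.02)/2 = 1.045 → q = 2.9×1.76×1.045 = 5.334 ft³/s
Panel 4-5: Δb = 12 ft, d̄ = (1.71+1.86)/2 = 1.785, v̄ = (1.02+1.23)/2 = 1.125 → q = 12×1.785×1.125 = 24.10 ft³/s
Panel 5-6: Δb = 5.7 ft, d̄ = (1.86+1.60)/2 = 1.73, v̄ = (1.23+1.34)/2 = 1.285 → q = 5.7×1.73×1.285 = 12.67 ft³/s
Panel 6-7: Δb = 8.6 ft, d̄ = (1.60+0.00)/2 = 0.8, v̄ = (1.34+0.00)/2 = 0.67 → q = 8.6×0.8×0.67 = 4.610 ft³/s
Q = Σ q = 62.38 ft³/s

62.4 ft³/s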